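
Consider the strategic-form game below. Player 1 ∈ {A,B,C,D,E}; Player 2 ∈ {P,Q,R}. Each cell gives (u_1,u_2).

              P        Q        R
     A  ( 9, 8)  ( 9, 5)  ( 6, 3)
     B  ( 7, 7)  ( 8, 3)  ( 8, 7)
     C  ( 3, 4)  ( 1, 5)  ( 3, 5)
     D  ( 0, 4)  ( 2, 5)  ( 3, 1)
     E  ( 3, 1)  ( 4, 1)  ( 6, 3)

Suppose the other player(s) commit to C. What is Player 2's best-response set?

u_2(P vs C) = 4
u_2(Q vs C) = 5
u_2(R vs C) = 5
max payoff 5 at {Q,R}

P2 best: {Q,R}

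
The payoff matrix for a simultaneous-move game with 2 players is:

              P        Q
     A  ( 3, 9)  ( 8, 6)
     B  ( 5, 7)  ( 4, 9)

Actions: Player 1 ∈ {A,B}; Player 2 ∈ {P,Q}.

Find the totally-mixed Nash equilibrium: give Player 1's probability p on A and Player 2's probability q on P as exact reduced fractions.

P1 indiff ⇒ q·3+(1-q)·8 = q·5+(1-q)·4 ⇒ q(-2) = (1-q)(-4) ⇒ q = 2/3
P2 indiff ⇒ p·9+(1-p)·7 = p·6+(1-p)·9 ⇒ p(3) = (1-p)(2) ⇒ p = 2/5

p=2/5, q=2/3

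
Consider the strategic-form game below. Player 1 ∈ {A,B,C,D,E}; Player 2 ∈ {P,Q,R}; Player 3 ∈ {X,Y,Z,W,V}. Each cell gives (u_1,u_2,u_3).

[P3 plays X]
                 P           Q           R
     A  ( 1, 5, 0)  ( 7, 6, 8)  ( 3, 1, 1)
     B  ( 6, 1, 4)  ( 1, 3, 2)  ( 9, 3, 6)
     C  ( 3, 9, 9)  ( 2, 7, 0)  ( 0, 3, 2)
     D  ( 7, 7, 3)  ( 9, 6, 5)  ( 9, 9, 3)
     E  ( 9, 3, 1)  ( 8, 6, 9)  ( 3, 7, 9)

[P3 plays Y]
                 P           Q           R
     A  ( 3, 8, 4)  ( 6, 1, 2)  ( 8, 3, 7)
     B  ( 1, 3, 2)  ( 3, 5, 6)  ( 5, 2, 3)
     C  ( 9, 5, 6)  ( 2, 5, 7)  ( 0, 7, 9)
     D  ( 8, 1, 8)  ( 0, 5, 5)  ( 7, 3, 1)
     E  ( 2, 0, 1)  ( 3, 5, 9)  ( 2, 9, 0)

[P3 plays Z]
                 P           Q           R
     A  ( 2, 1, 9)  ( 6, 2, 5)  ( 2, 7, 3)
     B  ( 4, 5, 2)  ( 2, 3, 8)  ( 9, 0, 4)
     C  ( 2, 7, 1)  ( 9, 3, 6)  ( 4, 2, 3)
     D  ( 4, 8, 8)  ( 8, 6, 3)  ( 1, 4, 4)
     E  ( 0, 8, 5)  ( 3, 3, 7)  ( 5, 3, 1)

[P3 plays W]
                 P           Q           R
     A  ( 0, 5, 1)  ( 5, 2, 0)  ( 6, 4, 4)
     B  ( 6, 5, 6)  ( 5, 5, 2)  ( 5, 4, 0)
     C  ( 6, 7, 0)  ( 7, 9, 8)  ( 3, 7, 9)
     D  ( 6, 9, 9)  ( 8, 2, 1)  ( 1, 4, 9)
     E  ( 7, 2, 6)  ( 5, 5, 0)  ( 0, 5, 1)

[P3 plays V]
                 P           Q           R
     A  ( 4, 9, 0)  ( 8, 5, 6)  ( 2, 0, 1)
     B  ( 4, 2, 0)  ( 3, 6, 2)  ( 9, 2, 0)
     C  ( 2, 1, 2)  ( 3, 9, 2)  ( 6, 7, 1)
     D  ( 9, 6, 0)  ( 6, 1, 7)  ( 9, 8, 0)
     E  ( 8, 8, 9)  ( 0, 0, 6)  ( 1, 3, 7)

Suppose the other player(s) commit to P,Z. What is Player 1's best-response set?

u_1(A vs P,Z) = 2
u_1(B vs P,Z) = 4
u_1(C vs P,Z) = 2
u_1(D vs P,Z) = 4
u_1(E vs P,Z) = 0
max payoff 4 at {B,D}

P1 best: {B,D}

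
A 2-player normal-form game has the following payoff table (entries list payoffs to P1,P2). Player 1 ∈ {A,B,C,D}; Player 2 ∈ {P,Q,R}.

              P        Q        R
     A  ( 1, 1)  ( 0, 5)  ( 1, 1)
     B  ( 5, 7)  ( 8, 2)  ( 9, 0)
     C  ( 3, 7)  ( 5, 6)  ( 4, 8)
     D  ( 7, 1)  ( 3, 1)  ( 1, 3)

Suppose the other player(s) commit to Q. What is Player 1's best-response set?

u_1(A vs Q) = 0
u_1(B vs Q) = 8
u_1(C vs Q) = 5
u_1(D vs Q) = 3
max payoff 8 at {B}

argmax u_1 = {B}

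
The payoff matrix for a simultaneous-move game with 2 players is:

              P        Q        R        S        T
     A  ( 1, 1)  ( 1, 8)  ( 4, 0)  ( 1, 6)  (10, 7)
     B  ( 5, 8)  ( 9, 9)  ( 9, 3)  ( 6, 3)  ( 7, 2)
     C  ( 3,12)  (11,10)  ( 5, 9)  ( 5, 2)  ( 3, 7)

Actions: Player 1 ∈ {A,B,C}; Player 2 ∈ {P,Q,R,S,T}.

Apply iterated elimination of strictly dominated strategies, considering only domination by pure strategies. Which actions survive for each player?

Remaining: P1:{B,C} P2:{P,Q}

P2 drop R (P beats it: A:1>0 B:8>3 C:12>9)
P2 drop S (Q beats it: A:8>6 B:9>3 C:10>2)
P2 drop T (Q beats it: A:8>7 B:9>2 C:10>7)
P1 drop A (B beats it: P:5>1 Q:9>1)
P1→{B,C} P2→{P,Q}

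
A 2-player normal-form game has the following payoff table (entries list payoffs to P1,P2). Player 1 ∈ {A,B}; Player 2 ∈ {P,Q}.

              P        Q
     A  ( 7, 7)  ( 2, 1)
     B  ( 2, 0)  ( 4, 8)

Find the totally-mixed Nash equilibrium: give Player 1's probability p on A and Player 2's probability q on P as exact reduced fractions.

(p,q) = (4/7, 2/7)

P1 indiff ⇒ q·7+(1-q)·2 = q·2+(1-q)·4 ⇒ q(5) = (1-q)(2) ⇒ q = 2/7
P2 indiff ⇒ p·7+(1-p)·0 = p·1+(1-p)·8 ⇒ p(6) = (1-p)(8) ⇒ p = 4/7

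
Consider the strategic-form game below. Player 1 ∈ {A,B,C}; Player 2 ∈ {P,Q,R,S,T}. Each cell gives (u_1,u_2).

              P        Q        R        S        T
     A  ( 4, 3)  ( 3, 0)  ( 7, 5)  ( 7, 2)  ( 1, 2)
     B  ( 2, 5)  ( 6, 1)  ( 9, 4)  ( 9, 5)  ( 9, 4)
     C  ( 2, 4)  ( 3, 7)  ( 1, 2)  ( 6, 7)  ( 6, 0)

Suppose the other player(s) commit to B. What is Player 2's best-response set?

P2 best: {P,S}

u_2(P vs B) = 5
u_2(Q vs B) = 1
u_2(R vs B) = 4
u_2(S vs B) = 5
u_2(T vs B) = 4
max payoff 5 at {P,S}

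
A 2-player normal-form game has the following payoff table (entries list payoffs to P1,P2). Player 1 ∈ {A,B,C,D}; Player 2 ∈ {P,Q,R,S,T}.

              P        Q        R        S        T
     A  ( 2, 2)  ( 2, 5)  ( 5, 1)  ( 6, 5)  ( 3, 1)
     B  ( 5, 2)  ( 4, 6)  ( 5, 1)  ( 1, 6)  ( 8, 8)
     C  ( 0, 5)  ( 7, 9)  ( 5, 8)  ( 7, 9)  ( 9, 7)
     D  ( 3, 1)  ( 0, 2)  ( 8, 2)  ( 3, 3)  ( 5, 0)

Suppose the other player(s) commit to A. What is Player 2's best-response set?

u_2(P vs A) = 2
u_2(Q vs A) = 5
u_2(R vs A) = 1
u_2(S vs A) = 5
u_2(T vs A) = 1
max payoff 5 at {Q,S}

P2 best: {Q,S}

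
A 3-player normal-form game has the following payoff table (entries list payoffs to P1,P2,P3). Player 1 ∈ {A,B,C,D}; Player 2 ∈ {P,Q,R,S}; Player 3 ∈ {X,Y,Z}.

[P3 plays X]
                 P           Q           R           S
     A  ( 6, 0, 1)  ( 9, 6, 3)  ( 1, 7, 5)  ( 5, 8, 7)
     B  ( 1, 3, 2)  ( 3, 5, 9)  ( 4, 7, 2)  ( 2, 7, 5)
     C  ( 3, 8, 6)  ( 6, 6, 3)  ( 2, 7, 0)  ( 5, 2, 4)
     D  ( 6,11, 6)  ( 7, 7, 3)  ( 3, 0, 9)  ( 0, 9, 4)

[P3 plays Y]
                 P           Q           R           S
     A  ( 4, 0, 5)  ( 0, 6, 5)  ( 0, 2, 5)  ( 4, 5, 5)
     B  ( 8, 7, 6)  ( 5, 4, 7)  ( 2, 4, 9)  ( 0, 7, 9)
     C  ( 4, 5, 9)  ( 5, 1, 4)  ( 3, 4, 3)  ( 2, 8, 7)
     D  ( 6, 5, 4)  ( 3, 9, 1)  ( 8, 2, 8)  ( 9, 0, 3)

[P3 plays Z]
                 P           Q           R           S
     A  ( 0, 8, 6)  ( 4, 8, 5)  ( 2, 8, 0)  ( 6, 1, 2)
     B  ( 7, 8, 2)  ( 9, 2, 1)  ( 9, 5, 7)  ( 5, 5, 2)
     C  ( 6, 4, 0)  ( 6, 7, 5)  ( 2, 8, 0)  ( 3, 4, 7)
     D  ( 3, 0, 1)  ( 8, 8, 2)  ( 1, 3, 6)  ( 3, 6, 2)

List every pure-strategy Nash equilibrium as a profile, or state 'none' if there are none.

Nash profiles: (A,S,X), (B,P,Y), (D,P,X)

(A,P,X): not NE [P2→S gives 8>0; P3→Z gives 6>1]
(A,P,Y): not NE [P1→B gives 8>4; P2→Q gives 6>0; P3→Z gives 6>5]
(A,P,Z): not NE [P1→B gives 7>0]
(A,Q,X): not NE [P2→S gives 8>6; P3→Z gives 5>3]
(A,Q,Y): not NE [P1→C gives 5>0]
(A,Q,Z): not NE [P1→B gives 9>4]
(A,R,X): not NE [P1→B gives 4>1; P2→S gives 8>7]
(A,R,Y): not NE [P1→D gives 8>0; P2→Q gives 6>2]
(A,R,Z): not NE [P1→B gives 9>2; P3→Y gives 5>0]
(A,S,X): NE
(A,S,Y): not NE [P1→D gives 9>4; P2→Q gives 6>5; P3→X gives 7>5]
(A,S,Z): not NE [P2→R gives 8>1; P3→X gives 7>2]
(B,P,X): not NE [P1→D gives 6>1; P2→S gives 7>3; P3→Y gives 6>2]
(B,P,Y): NE
(B,P,Z): not NE [P3→Y gives 6>2]
(B,Q,X): not NE [P1→A gives 9>3; P2→S gives 7>5]
(B,Q,Y): not NE [P2→S gives 7>4; P3→X gives 9>7]
(B,Q,Z): not NE [P2→P gives 8>2; P3→X gives 9>1]
(B,R,X): not NE [P3→Y gives 9>2]
(B,R,Y): not NE [P1→D gives 8>2; P2→S gives 7>4]
(B,R,Z): not NE [P2→P gives 8>5; P3→Y gives 9>7]
(B,S,X): not NE [P1→C gives 5>2; P3→Y gives 9>5]
(B,S,Y): not NE [P1→D gives 9>0]
(B,S,Z): not NE [P1→A gives 6>5; P2→P gives 8>5; P3→Y gives 9>2]
(C,P,X): not NE [P1→D gives 6>3; P3→Y gives 9>6]
(C,P,Y): not NE [P1→B gives 8>4; P2→S gives 8>5]
(C,P,Z): not NE [P1→B gives 7>6; P2→R gives 8>4; P3→Y gives 9>0]
(C,Q,X): not NE [P1→A gives 9>6; P2→P gives 8>6; P3→Z gives 5>3]
(C,Q,Y): not NE [P2→S gives 8>1; P3→Z gives 5>4]
(C,Q,Z): not NE [P1→B gives 9>6; P2→R gives 8>7]
(C,R,X): not NE [P1→B gives 4>2; P2→P gives 8>7; P3→Y gives 3>0]
(C,R,Y): not NE [P1→D gives 8>3; P2→S gives 8>4]
(C,R,Z): not NE [P1→B gives 9>2; P3→Y gives 3>0]
(C,S,X): not NE [P2→P gives 8>2; P3→Z gives 7>4]
(C,S,Y): not NE [P1→D gives 9>2]
(C,S,Z): not NE [P1→A gives 6>3; P2→R gives 8>4]
(D,P,X): NE
(D,P,Y): not NE [P1→B gives 8>6; P2→Q gives 9>5; P3→X gives 6>4]
(D,P,Z): not NE [P1→B gives 7>3; P2→Q gives 8>0; P3→X gives 6>1]
(D,Q,X): not NE [P1→A gives 9>7; P2→P gives 11>7]
(D,Q,Y): not NE [P1→C gives 5>3; P3→X gives 3>1]
(D,Q,Z): not NE [P1→B gives 9>8; P3→X gives 3>2]
(D,R,X): not NE [P1→B gives 4>3; P2→P gives 11>0]
(D,R,Y): not NE [P2→Q gives 9>2; P3→X gives 9>8]
(D,R,Z): not NE [P1→B gives 9>1; P2→Q gives 8>3; P3→X gives 9>6]
(D,S,X): not NE [P1→C gives 5>0; P2→P gives 11>9]
(D,S,Y): not NE [P2→Q gives 9>0; P3→X gives 4>3]
(D,S,Z): not NE [P1→A gives 6>3; P2→Q gives 8>6; P3→X gives 4>2]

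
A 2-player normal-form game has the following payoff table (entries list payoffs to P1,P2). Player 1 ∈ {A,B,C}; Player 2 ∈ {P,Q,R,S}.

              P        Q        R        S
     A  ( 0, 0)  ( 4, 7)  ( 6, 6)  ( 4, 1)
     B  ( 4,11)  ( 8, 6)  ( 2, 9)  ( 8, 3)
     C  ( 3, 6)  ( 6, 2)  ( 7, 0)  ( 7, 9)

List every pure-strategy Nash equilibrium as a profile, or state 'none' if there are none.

NE set: (B,P)

(A,P): not NE [P1→B gives 4>0; P2→Q gives 7>0]
(A,Q): not NE [P1→B gives 8>4]
(A,R): not NE [P1→C gives 7>6; P2→Q gives 7>6]
(A,S): not NE [P1→B gives 8>4; P2→Q gives 7>1]
(B,P): NE
(B,Q): not NE [P2→P gives 11>6]
(B,R): not NE [P1→C gives 7>2; P2→P gives 11>9]
(B,S): not NE [P2→P gives 11>3]
(C,P): not NE [P1→B gives 4>3; P2→S gives 9>6]
(C,Q): not NE [P1→B gives 8>6; P2→S gives 9>2]
(C,R): not NE [P2→S gives 9>0]
(C,S): not NE [P1→B gives 8>7]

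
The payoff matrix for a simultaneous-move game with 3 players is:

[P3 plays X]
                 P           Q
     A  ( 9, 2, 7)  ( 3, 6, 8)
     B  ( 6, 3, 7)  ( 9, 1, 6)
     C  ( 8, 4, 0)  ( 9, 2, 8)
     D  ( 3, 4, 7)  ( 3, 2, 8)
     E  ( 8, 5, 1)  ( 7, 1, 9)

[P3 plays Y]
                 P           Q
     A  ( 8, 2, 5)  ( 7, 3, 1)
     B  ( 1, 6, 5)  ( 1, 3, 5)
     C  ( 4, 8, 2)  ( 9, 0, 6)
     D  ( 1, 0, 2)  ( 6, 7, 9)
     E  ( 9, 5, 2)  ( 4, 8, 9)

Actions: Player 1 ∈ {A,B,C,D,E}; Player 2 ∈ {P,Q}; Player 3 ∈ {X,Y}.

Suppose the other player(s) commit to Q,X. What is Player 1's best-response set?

argmax u_1 = {B,C}

u_1(A vs Q,X) = 3
u_1(B vs Q,X) = 9
u_1(C vs Q,X) = 9
u_1(D vs Q,X) = 3
u_1(E vs Q,X) = 7
max payoff 9 at {B,C}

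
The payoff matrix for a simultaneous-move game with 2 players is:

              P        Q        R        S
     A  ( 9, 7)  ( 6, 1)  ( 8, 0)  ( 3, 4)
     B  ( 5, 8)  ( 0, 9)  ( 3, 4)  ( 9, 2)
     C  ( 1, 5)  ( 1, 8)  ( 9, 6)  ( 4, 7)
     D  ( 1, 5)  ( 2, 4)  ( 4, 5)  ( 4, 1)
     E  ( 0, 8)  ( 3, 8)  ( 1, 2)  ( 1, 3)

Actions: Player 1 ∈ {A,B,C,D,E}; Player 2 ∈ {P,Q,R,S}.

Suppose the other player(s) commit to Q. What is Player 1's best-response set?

u_1(A vs Q) = 6
u_1(B vs Q) = 0
u_1(C vs Q) = 1
u_1(D vs Q) = 2
u_1(E vs Q) = 3
max payoff 6 at {A}

argmax u_1 = {A}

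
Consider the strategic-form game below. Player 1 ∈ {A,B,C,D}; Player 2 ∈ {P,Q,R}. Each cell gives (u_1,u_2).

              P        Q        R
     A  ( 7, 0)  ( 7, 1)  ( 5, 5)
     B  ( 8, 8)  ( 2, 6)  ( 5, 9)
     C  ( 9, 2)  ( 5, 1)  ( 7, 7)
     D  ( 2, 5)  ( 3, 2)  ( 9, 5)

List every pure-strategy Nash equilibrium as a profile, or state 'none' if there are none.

(A,P): not NE [P1→C gives 9>7; P2→R gives 5>0]
(A,Q): not NE [P2→R gives 5>1]
(A,R): not NE [P1→D gives 9>5]
(B,P): not NE [P1→C gives 9>8; P2→R gives 9>8]
(B,Q): not NE [P1→A gives 7>2; P2→R gives 9>6]
(B,R): not NE [P1→D gives 9>5]
(C,P): not NE [P2→R gives 7>2]
(C,Q): not NE [P1→A gives 7>5; P2→R gives 7>1]
(C,R): not NE [P1→D gives 9>7]
(D,P): not NE [P1→C gives 9>2]
(D,Q): not NE [P1→A gives 7>3; P2→R gives 5>2]
(D,R): NE

NE set: (D,R)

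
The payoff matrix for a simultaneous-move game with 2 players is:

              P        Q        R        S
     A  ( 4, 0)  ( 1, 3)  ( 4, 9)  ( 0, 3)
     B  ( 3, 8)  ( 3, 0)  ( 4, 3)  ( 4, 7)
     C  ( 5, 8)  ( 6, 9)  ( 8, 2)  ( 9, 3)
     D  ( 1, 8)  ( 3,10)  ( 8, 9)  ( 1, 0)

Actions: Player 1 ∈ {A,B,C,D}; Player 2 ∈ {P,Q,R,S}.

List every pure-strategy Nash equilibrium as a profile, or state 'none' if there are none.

(A,P): not NE [P1→C gives 5>4; P2→R gives 9>0]
(A,Q): not NE [P1→C gives 6>1; P2→R gives 9>3]
(A,R): not NE [P1→D gives 8>4]
(A,S): not NE [P1→C gives 9>0; P2→R gives 9>3]
(B,P): not NE [P1→C gives 5>3]
(B,Q): not NE [P1→C gives 6>3; P2→P gives 8>0]
(B,R): not NE [P1→D gives 8>4; P2→P gives 8>3]
(B,S): not NE [P1→C gives 9>4; P2→P gives 8>7]
(C,P): not NE [P2→Q gives 9>8]
(C,Q): NE
(C,R): not NE [P2→Q gives 9>2]
(C,S): not NE [P2→Q gives 9>3]
(D,P): not NE [P1→C gives 5>1; P2→Q gives 10>8]
(D,Q): not NE [P1→C gives 6>3]
(D,R): not NE [P2→Q gives 10>9]
(D,S): not NE [P1→C gives 9>1; P2→Q gives 10>0]

PSNE = {(C,Q)}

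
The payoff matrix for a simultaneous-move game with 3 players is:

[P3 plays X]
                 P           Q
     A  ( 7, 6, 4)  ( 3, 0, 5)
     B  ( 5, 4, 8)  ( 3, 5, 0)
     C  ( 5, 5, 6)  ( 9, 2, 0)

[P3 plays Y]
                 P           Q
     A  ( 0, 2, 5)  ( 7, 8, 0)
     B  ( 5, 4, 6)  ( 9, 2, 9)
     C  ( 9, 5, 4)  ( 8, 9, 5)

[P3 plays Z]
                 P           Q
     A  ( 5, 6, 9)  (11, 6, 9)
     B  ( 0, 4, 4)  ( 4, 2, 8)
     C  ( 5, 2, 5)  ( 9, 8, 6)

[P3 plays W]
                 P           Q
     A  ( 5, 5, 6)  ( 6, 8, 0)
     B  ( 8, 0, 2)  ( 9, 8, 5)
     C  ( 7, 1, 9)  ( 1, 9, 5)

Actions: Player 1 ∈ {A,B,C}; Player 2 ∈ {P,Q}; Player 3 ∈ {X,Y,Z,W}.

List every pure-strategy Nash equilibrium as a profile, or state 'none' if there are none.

PSNE = {(A,P,Z), (A,Q,Z)}

(A,P,X): not NE [P3→Z gives 9>4]
(A,P,Y): not NE [P1→C gives 9>0; P2→Q gives 8>2; P3→Z gives 9>5]
(A,P,Z): NE
(A,P,W): not NE [P1→B gives 8>5; P2→Q gives 8>5; P3→Z gives 9>6]
(A,Q,X): not NE [P1→C gives 9>3; P2→P gives 6>0; P3→Z gives 9>5]
(A,Q,Y): not NE [P1→B gives 9>7; P3→Z gives 9>0]
(A,Q,Z): NE
(A,Q,W): not NE [P1→B gives 9>6; P3→Z gives 9>0]
(B,P,X): not NE [P1→A gives 7>5; P2→Q gives 5>4]
(B,P,Y): not NE [P1→C gives 9>5; P3→X gives 8>6]
(B,P,Z): not NE [P1→C gives 5>0; P3→X gives 8>4]
(B,P,W): not NE [P2→Q gives 8>0; P3→X gives 8>2]
(B,Q,X): not NE [P1→C gives 9>3; P3→Y gives 9>0]
(B,Q,Y): not NE [P2→P gives 4>2]
(B,Q,Z): not NE [P1→A gives 11>4; P2→P gives 4>2; P3→Y gives 9>8]
(B,Q,W): not NE [P3→Y gives 9>5]
(C,P,X): not NE [P1→A gives 7>5; P3→W gives 9>6]
(C,P,Y): not NE [P2→Q gives 9>5; P3→W gives 9>4]
(C,P,Z): not NE [P2→Q gives 8>2; P3→W gives 9>5]
(C,P,W): not NE [P1→B gives 8>7; P2→Q gives 9>1]
(C,Q,X): not NE [P2→P gives 5>2; P3→Z gives 6>0]
(C,Q,Y): not NE [P1→B gives 9>8; P3→Z gives 6>5]
(C,Q,Z): not NE [P1→A gives 11>9]
(C,Q,W): not NE [P1→B gives 9>1; P3→Z gives 6>5]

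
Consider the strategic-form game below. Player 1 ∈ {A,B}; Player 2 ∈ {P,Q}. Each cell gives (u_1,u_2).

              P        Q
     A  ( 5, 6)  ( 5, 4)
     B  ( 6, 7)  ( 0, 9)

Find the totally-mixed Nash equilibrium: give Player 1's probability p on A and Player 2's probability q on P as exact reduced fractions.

P1 indiff ⇒ q·5+(1-q)·5 = q·6+(1-q)·0 ⇒ q(-1) = (1-q)(-5) ⇒ q = 5/6
P2 indiff ⇒ p·6+(1-p)·7 = p·4+(1-p)·9 ⇒ p(2) = (1-p)(2) ⇒ p = 1/2

P1 mixes 1/2 on A; P2 mixes 5/6 on P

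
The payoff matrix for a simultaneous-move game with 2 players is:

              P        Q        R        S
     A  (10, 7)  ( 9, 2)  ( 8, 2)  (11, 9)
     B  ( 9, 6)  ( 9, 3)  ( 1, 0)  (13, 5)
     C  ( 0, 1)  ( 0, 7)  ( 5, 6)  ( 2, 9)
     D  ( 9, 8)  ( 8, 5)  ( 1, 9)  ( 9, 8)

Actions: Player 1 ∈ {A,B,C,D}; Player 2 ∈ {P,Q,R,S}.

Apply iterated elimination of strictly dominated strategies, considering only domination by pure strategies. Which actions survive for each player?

P1 drop C (A beats it: P:10>0 Q:9>0 R:8>5 S:11>2)
P1 drop D (A beats it: P:10>9 Q:9>8 R:8>1 S:11>9)
P2 drop Q (P beats it: A:7>2 B:6>3)
P2 drop R (P beats it: A:7>2 B:6>0)
P1→{A,B} P2→{P,S}

Survivors P1:{A,B} P2:{P,S}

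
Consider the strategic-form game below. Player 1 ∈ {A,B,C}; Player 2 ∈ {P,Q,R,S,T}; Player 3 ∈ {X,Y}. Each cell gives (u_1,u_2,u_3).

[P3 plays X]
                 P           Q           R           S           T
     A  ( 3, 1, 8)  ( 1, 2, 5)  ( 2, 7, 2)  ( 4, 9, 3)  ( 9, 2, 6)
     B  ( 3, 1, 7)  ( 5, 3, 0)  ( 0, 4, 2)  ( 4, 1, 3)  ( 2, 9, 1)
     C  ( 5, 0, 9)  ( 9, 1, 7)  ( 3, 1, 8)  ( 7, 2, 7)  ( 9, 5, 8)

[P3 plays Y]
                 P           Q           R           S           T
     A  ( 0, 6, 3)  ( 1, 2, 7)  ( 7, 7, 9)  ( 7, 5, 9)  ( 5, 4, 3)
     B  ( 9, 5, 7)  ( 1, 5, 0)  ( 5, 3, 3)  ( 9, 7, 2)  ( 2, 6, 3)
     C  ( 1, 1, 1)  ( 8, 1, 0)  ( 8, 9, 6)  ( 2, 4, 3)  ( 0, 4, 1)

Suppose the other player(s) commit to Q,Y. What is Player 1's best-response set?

BR_1 = {C}

u_1(A vs Q,Y) = 1
u_1(B vs Q,Y) = 1
u_1(C vs Q,Y) = 8
max payoff 8 at {C}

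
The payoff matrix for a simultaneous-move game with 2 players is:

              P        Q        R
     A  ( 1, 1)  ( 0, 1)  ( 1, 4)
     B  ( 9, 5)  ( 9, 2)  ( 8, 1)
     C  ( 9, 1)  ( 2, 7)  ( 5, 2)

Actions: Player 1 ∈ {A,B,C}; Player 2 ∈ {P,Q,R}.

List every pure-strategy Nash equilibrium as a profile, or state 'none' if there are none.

Nash profiles: (B,P)

(A,P): not NE [P1→C gives 9>1; P2→R gives 4>1]
(A,Q): not NE [P1→B gives 9>0; P2→R gives 4>1]
(A,R): not NE [P1→B gives 8>1]
(B,P): NE
(B,Q): not NE [P2→P gives 5>2]
(B,R): not NE [P2→P gives 5>1]
(C,P): not NE [P2→Q gives 7>1]
(C,Q): not NE [P1→B gives 9>2]
(C,R): not NE [P1→B gives 8>5; P2→Q gives 7>2]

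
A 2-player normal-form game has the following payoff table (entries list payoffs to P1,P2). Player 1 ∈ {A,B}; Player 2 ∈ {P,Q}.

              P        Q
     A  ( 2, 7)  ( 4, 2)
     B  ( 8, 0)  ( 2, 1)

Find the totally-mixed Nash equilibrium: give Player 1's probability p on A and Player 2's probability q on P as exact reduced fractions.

P1 mixes 1/6 on A; P2 mixes 1/4 on P

P1 indiff ⇒ q·2+(1-q)·4 = q·8+(1-q)·2 ⇒ q(-6) = (1-q)(-2) ⇒ q = 1/4
P2 indiff ⇒ p·7+(1-p)·0 = p·2+(1-p)·1 ⇒ p(5) = (1-p)(1) ⇒ p = 1/6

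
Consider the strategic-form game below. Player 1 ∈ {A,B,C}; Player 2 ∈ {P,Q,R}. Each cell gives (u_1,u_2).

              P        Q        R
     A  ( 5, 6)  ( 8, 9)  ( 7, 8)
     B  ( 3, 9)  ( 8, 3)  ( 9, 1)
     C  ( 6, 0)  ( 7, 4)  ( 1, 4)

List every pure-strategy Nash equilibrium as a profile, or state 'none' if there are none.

Nash profiles: (A,Q)

(A,P): not NE [P1→C gives 6>5; P2→Q gives 9>6]
(A,Q): NE
(A,R): not NE [P1→B gives 9>7; P2→Q gives 9>8]
(B,P): not NE [P1→C gives 6>3]
(B,Q): not NE [P2→P gives 9>3]
(B,R): not NE [P2→P gives 9>1]
(C,P): not NE [P2→R gives 4>0]
(C,Q): not NE [P1→B gives 8>7]
(C,R): not NE [P1→B gives 9>1]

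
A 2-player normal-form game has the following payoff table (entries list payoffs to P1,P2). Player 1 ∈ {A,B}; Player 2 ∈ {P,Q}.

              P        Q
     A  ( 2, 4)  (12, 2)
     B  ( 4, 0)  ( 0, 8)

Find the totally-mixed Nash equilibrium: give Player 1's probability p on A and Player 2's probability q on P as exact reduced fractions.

(p,q) = (4/5, 6/7)

P1 indiff ⇒ q·2+(1-q)·12 = q·4+(1-q)·0 ⇒ q(-2) = (1-q)(-12) ⇒ q = 6/7
P2 indiff ⇒ p·4+(1-p)·0 = p·2+(1-p)·8 ⇒ p(2) = (1-p)(8) ⇒ p = 4/5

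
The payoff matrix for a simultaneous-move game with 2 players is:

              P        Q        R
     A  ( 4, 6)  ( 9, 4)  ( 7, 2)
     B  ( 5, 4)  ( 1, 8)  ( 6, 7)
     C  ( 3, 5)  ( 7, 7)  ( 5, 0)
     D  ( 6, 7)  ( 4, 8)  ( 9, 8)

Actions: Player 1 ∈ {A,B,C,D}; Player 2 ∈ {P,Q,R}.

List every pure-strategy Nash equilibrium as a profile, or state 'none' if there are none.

(A,P): not NE [P1→D gives 6>4]
(A,Q): not NE [P2→P gives 6>4]
(A,R): not NE [P1→D gives 9>7; P2→P gives 6>2]
(B,P): not NE [P1→D gives 6>5; P2→Q gives 8>4]
(B,Q): not NE [P1→A gives 9>1]
(B,R): not NE [P1→D gives 9>6; P2→Q gives 8>7]
(C,P): not NE [P1→D gives 6>3; P2→Q gives 7>5]
(C,Q): not NE [P1→A gives 9>7]
(C,R): not NE [P1→D gives 9>5; P2→Q gives 7>0]
(D,P): not NE [P2→R gives 8>7]
(D,Q): not NE [P1→A gives 9>4]
(D,R): NE

NE set: (D,R)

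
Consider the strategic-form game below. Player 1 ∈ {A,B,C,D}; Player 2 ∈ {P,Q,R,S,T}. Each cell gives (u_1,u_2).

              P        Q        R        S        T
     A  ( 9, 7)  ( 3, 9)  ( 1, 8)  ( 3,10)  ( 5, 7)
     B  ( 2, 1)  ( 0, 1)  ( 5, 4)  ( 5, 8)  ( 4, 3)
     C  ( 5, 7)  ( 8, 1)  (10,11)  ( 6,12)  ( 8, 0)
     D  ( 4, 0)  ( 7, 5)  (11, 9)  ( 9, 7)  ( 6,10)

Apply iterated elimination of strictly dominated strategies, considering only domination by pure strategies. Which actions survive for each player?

P1 drop B (C beats it: P:5>2 Q:8>0 R:10>5 S:6>5 T:8>4)
P2 drop P (R beats it: A:8>7 C:11>7 D:9>0)
P1 drop A (C beats it: Q:8>3 R:10>1 S:6>3 T:8>5)
P2 drop Q (R beats it: C:11>1 D:9>5)
P1→{C,D} P2→{R,S,T}

IESDS → P1:{C,D} P2:{R,S,T}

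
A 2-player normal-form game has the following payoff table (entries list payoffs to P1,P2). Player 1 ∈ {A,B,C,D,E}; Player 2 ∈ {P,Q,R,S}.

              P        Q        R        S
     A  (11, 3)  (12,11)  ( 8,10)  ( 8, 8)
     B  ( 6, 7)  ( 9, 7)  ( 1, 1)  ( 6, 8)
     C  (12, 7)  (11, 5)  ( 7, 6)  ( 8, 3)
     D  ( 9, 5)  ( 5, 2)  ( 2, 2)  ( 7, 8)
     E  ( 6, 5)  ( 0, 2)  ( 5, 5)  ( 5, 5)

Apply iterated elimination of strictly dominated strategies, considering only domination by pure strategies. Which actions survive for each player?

Remaining: P1:{A,C} P2:{P,Q,R}

P1 drop B (A beats it: P:11>6 Q:12>9 R:8>1 S:8>6)
P1 drop D (A beats it: P:11>9 Q:12>5 R:8>2 S:8>7)
P1 drop E (A beats it: P:11>6 Q:12>0 R:8>5 S:8>5)
P2 drop S (Q beats it: A:11>8 C:5>3)
P1→{A,C} P2→{P,Q,R}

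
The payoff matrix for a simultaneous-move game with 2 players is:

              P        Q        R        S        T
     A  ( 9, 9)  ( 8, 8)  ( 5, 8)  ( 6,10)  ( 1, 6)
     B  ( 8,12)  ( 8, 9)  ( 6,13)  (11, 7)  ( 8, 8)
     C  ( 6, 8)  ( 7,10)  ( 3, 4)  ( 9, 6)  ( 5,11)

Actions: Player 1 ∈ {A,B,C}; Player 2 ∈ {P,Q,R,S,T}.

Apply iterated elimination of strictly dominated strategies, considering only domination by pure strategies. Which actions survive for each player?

Survivors P1:{A,B} P2:{P,R,S}

P1 drop C (B beats it: P:8>6 Q:8>7 R:6>3 S:11>9 T:8>5)
P2 drop Q (P beats it: A:9>8 B:12>9)
P2 drop T (P beats it: A:9>6 B:12>8)
P1→{A,B} P2→{P,R,S}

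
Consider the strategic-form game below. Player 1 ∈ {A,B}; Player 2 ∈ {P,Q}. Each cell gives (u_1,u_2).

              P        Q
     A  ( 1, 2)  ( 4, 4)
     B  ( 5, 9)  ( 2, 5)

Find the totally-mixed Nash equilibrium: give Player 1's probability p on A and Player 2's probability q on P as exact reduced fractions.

P1 indiff ⇒ q·1+(1-q)·4 = q·5+(1-q)·2 ⇒ q(-4) = (1-q)(-2) ⇒ q = 1/3
P2 indiff ⇒ p·2+(1-p)·9 = p·4+(1-p)·5 ⇒ p(-2) = (1-p)(-4) ⇒ p = 2/3

p=2/3, q=1/3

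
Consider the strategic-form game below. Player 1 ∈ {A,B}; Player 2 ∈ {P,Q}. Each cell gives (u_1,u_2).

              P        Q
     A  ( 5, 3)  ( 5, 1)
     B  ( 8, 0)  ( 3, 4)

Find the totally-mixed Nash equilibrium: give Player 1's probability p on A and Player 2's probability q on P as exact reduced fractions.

p=2/3, q=2/5

P1 indiff ⇒ q·5+(1-q)·5 = q·8+(1-q)·3 ⇒ q(-3) = (1-q)(-2) ⇒ q = 2/5
P2 indiff ⇒ p·3+(1-p)·0 = p·1+(1-p)·4 ⇒ p(2) = (1-p)(4) ⇒ p = 2/3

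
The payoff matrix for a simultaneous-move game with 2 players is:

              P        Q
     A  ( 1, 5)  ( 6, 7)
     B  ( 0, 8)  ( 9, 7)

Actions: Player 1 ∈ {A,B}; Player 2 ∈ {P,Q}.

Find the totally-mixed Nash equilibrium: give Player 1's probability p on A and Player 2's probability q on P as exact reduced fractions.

(p,q) = (1/3, 3/4)

P1 indiff ⇒ q·1+(1-q)·6 = q·0+(1-q)·9 ⇒ q(1) = (1-q)(3) ⇒ q = 3/4
P2 indiff ⇒ p·5+(1-p)·8 = p·7+(1-p)·7 ⇒ p(-2) = (1-p)(-1) ⇒ p = 1/3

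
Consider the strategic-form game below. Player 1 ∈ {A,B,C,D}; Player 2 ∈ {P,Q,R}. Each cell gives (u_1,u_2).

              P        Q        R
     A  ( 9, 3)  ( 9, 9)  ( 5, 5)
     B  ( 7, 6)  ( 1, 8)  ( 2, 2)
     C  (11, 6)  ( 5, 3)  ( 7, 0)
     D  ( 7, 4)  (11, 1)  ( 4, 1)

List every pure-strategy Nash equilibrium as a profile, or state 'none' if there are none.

(A,P): not NE [P1→C gives 11>9; P2→Q gives 9>3]
(A,Q): not NE [P1→D gives 11>9]
(A,R): not NE [P1→C gives 7>5; P2→Q gives 9>5]
(B,P): not NE [P1→C gives 11>7; P2→Q gives 8>6]
(B,Q): not NE [P1→D gives 11>1]
(B,R): not NE [P1→C gives 7>2; P2→Q gives 8>2]
(C,P): NE
(C,Q): not NE [P1→D gives 11>5; P2→P gives 6>3]
(C,R): not NE [P2→P gives 6>0]
(D,P): not NE [P1→C gives 11>7]
(D,Q): not NE [P2→P gives 4>1]
(D,R): not NE [P1→C gives 7>4; P2→P gives 4>1]

PSNE = {(C,P)}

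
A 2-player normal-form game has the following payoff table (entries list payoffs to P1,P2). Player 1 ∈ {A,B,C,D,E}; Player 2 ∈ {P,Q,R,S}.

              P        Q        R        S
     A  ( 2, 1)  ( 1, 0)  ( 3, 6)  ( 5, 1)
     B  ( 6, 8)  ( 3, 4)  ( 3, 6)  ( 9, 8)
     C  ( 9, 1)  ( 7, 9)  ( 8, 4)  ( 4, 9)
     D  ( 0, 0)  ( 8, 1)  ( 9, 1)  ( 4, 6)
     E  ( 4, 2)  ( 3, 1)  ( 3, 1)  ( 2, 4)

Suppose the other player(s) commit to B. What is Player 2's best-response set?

BR_2 = {P,S}

u_2(P vs B) = 8
u_2(Q vs B) = 4
u_2(R vs B) = 6
u_2(S vs B) = 8
max payoff 8 at {P,S}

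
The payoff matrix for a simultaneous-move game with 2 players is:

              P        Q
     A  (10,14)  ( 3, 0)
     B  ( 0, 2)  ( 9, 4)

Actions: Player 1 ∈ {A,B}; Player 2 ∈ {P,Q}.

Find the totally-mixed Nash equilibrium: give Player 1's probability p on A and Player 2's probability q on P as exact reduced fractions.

P1 indiff ⇒ q·10+(1-q)·3 = q·0+(1-q)·9 ⇒ q(10) = (1-q)(6) ⇒ q = 3/8
P2 indiff ⇒ p·14+(1-p)·2 = p·0+(1-p)·4 ⇒ p(14) = (1-p)(2) ⇒ p = 1/8

p=1/8, q=3/8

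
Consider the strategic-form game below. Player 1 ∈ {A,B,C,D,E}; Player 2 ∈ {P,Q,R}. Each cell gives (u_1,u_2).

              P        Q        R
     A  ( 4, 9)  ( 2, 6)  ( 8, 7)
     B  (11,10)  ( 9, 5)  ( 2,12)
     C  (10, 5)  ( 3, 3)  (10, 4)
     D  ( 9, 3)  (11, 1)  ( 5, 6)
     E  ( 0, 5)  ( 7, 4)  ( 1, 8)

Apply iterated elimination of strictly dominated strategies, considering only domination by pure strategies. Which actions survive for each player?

IESDS → P1:{B,C} P2:{P,R}

P1 drop A (C beats it: P:10>4 Q:3>2 R:10>8)
P1 drop E (B beats it: P:11>0 Q:9>7 R:2>1)
P2 drop Q (P beats it: B:10>5 C:5>3 D:3>1)
P1 drop D (C beats it: P:10>9 R:10>5)
P1→{B,C} P2→{P,R}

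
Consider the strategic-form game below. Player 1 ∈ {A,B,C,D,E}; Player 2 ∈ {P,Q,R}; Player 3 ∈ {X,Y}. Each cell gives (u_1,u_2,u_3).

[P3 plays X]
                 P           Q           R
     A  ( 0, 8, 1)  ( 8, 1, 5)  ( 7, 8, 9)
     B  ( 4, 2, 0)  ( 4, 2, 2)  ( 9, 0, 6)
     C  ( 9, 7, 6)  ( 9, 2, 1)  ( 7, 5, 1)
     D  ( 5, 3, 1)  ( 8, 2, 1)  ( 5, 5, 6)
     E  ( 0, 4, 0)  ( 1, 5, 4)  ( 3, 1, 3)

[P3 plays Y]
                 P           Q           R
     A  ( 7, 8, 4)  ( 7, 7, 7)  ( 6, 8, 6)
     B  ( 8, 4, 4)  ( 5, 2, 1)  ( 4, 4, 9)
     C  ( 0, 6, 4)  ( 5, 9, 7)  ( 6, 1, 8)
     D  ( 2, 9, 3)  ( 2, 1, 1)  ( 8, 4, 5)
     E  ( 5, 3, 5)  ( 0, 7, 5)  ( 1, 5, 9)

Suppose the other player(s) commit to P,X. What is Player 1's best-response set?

u_1(A vs P,X) = 0
u_1(B vs P,X) = 4
u_1(C vs P,X) = 9
u_1(D vs P,X) = 5
u_1(E vs P,X) = 0
max payoff 9 at {C}

BR_1 = {C}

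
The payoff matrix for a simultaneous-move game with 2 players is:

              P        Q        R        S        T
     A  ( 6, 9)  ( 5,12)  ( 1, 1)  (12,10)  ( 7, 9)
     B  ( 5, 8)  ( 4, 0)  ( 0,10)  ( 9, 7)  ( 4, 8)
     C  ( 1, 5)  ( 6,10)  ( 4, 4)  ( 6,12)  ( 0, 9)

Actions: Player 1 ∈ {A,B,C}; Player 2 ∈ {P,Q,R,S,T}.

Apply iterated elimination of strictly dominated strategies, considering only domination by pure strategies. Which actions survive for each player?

IESDS → P1:{A,C} P2:{Q,S}

P1 drop B (A beats it: P:6>5 Q:5>4 R:1>0 S:12>9 T:7>4)
P2 drop P (Q beats it: A:12>9 C:10>5)
P2 drop R (Q beats it: A:12>1 C:10>4)
P2 drop T (Q beats it: A:12>9 C:10>9)
P1→{A,C} P2→{Q,S}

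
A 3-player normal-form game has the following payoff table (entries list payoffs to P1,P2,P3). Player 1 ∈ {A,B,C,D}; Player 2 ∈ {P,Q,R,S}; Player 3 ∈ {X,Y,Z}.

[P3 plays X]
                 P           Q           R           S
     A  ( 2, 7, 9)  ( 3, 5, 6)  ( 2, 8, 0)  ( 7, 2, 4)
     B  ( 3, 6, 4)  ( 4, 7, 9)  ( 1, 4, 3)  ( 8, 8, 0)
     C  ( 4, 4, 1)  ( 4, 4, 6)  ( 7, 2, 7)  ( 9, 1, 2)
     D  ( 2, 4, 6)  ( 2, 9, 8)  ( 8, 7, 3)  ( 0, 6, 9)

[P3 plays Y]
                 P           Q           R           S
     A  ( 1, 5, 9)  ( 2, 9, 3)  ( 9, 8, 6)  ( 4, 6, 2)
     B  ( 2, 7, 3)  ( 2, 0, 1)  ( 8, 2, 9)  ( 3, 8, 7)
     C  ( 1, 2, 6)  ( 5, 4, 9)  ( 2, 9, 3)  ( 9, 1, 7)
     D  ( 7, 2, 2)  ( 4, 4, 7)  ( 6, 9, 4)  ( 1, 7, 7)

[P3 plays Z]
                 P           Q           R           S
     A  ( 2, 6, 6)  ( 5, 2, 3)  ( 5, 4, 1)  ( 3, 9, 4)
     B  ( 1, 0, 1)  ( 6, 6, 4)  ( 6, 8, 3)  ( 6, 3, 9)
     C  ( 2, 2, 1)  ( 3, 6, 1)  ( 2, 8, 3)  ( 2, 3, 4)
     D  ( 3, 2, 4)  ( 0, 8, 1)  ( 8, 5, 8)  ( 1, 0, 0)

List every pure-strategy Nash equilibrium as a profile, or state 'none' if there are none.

No pure NE.

(A,P,X): not NE [P1→C gives 4>2; P2→R gives 8>7]
(A,P,Y): not NE [P1→D gives 7>1; P2→Q gives 9>5]
(A,P,Z): not NE [P1→D gives 3>2; P2→S gives 9>6; P3→Y gives 9>6]
(A,Q,X): not NE [P1→C gives 4>3; P2→R gives 8>5]
(A,Q,Y): not NE [P1→C gives 5>2; P3→X gives 6>3]
(A,Q,Z): not NE [P1→B gives 6>5; P2→S gives 9>2; P3→X gives 6>3]
(A,R,X): not NE [P1→D gives 8>2; P3→Y gives 6>0]
(A,R,Y): not NE [P2→Q gives 9>8]
(A,R,Z): not NE [P1→D gives 8>5; P2→S gives 9>4; P3→Y gives 6>1]
(A,S,X): not NE [P1→C gives 9>7; P2→R gives 8>2]
(A,S,Y): not NE [P1→C gives 9>4; P2→Q gives 9>6; P3→Z gives 4>2]
(A,S,Z): not NE [P1→B gives 6>3]
(B,P,X): not NE [P1→C gives 4>3; P2→S gives 8>6]
(B,P,Y): not NE [P1→D gives 7>2; P2→S gives 8>7; P3→X gives 4>3]
(B,P,Z): not NE [P1→D gives 3>1; P2→R gives 8>0; P3→X gives 4>1]
(B,Q,X): not NE [P2→S gives 8>7]
(B,Q,Y): not NE [P1→C gives 5>2; P2→S gives 8>0; P3→X gives 9>1]
(B,Q,Z): not NE [P2→R gives 8>6; P3→X gives 9>4]
(B,R,X): not NE [P1→D gives 8>1; P2→S gives 8>4; P3→Y gives 9>3]
(B,R,Y): not NE [P1→A gives 9>8; P2→S gives 8>2]
(B,R,Z): not NE [P1→D gives 8>6; P3→Y gives 9>3]
(B,S,X): not NE [P1→C gives 9>8; P3→Z gives 9>0]
(B,S,Y): not NE [P1→C gives 9>3; P3→Z gives 9>7]
(B,S,Z): not NE [P2→R gives 8>3]
(C,P,X): not NE [P3→Y gives 6>1]
(C,P,Y): not NE [P1→D gives 7>1; P2→R gives 9>2]
(C,P,Z): not NE [P1→D gives 3>2; P2→R gives 8>2; P3→Y gives 6>1]
(C,Q,X): not NE [P3→Y gives 9>6]
(C,Q,Y): not NE [P2→R gives 9>4]
(C,Q,Z): not NE [P1→B gives 6>3; P2→R gives 8>6; P3→Y gives 9>1]
(C,R,X): not NE [P1→D gives 8>7; P2→Q gives 4>2]
(C,R,Y): not NE [P1→A gives 9>2; P3→X gives 7>3]
(C,R,Z): not NE [P1→D gives 8>2; P3→X gives 7>3]
(C,S,X): not NE [P2→Q gives 4>1; P3→Y gives 7>2]
(C,S,Y): not NE [P2→R gives 9>1]
(C,S,Z): not NE [P1→B gives 6>2; P2→R gives 8>3; P3→Y gives 7>4]
(D,P,X): not NE [P1→C gives 4>2; P2→Q gives 9>4]
(D,P,Y): not NE [P2→R gives 9>2; P3→X gives 6>2]
(D,P,Z): not NE [P2→Q gives 8>2; P3→X gives 6>4]
(D,Q,X): not NE [P1→C gives 4>2]
(D,Q,Y): not NE [P1→C gives 5>4; P2→R gives 9>4; P3→X gives 8>7]
(D,Q,Z): not NE [P1→B gives 6>0; P3→X gives 8>1]
(D,R,X): not NE [P2→Q gives 9>7; P3→Z gives 8>3]
(D,R,Y): not NE [P1→A gives 9>6; P3→Z gives 8>4]
(D,R,Z): not NE [P2→Q gives 8>5]
(D,S,X): not NE [P1→C gives 9>0; P2→Q gives 9>6]
(D,S,Y): not NE [P1→C gives 9>1; P2→R gives 9>7; P3→X gives 9>7]
(D,S,Z): not NE [P1→B gives 6>1; P2→Q gives 8>0; P3→X gives 9>0]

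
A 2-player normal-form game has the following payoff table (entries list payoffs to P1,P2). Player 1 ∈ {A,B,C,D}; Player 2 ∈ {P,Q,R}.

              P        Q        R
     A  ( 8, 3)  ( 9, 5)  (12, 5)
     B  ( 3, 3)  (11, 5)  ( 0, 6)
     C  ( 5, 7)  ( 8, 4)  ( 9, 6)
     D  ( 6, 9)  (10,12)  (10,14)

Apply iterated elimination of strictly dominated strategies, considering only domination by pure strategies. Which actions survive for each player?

Survivors P1:{A,B,D} P2:{Q,R}

P1 drop C (A beats it: P:8>5 Q:9>8 R:12>9)
P2 drop P (Q beats it: A:5>3 B:5>3 D:12>9)
P1→{A,B,D} P2→{Q,R}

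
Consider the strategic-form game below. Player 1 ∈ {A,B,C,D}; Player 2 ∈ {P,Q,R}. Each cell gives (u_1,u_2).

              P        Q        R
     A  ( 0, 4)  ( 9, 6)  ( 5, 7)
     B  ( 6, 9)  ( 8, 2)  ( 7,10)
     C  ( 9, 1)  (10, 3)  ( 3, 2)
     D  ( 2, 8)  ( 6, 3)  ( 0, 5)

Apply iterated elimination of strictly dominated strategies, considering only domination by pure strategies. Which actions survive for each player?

P1 drop D (B beats it: P:6>2 Q:8>6 R:7>0)
P2 drop P (R beats it: A:7>4 B:10>9 C:2>1)
P1→{A,B,C} P2→{Q,R}

Remaining: P1:{A,B,C} P2:{Q,R}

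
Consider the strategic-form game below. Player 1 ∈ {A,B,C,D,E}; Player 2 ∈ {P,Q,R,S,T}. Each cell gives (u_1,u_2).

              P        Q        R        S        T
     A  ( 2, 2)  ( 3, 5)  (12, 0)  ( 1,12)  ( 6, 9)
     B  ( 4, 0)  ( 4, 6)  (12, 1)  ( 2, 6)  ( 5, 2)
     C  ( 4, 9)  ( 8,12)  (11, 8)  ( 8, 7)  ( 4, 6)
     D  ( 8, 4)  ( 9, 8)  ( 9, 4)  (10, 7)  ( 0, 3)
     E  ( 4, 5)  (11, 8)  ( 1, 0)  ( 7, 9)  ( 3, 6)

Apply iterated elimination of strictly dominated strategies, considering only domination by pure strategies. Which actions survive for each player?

Remaining: P1:{D,E} P2:{Q,S}

P2 drop P (Q beats it: A:5>2 B:6>0 C:12>9 D:8>4 E:8>5)
P2 drop R (Q beats it: A:5>0 B:6>1 C:12>8 D:8>4 E:8>0)
P2 drop T (S beats it: A:12>9 B:6>2 C:7>6 D:7>3 E:9>6)
P1 drop A (B beats it: Q:4>3 S:2>1)
P1 drop B (C beats it: Q:8>4 S:8>2)
P1 drop C (D beats it: Q:9>8 S:10>8)
P1→{D,E} P2→{Q,S}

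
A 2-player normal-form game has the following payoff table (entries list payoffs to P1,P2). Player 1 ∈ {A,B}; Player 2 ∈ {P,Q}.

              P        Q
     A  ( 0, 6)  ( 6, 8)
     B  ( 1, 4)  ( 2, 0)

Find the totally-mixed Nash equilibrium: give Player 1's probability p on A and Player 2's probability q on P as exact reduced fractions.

P1 indiff ⇒ q·0+(1-q)·6 = q·1+(1-q)·2 ⇒ q(-1) = (1-q)(-4) ⇒ q = 4/5
P2 indiff ⇒ p·6+(1-p)·4 = p·8+(1-p)·0 ⇒ p(-2) = (1-p)(-4) ⇒ p = 2/3

P1 mixes 2/3 on A; P2 mixes 4/5 on P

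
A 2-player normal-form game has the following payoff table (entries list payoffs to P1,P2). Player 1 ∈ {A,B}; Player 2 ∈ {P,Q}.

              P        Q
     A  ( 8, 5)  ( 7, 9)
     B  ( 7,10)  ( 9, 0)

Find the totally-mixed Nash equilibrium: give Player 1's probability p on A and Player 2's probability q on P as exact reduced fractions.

P1 indiff ⇒ q·8+(1-q)·7 = q·7+(1-q)·9 ⇒ q(1) = (1-q)(2) ⇒ q = 2/3
P2 indiff ⇒ p·5+(1-p)·10 = p·9+(1-p)·0 ⇒ p(-4) = (1-p)(-10) ⇒ p = 5/7

P1 mixes 5/7 on A; P2 mixes 2/3 on P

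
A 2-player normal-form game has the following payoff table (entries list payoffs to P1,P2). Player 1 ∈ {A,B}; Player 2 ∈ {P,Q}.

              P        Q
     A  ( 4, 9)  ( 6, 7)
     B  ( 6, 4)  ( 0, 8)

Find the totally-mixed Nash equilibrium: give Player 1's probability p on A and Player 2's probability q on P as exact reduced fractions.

p=2/3, q=3/4

P1 indiff ⇒ q·4+(1-q)·6 = q·6+(1-q)·0 ⇒ q(-2) = (1-q)(-6) ⇒ q = 3/4
P2 indiff ⇒ p·9+(1-p)·4 = p·7+(1-p)·8 ⇒ p(2) = (1-p)(4) ⇒ p = 2/3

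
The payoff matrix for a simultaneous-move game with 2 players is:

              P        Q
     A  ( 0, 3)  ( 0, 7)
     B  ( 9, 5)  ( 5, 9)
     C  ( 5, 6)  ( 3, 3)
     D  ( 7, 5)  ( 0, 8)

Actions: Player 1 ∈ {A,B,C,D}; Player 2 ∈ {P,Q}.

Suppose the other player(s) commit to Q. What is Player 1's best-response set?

u_1(A vs Q) = 0
u_1(B vs Q) = 5
u_1(C vs Q) = 3
u_1(D vs Q) = 0
max payoff 5 at {B}

BR_1 = {B}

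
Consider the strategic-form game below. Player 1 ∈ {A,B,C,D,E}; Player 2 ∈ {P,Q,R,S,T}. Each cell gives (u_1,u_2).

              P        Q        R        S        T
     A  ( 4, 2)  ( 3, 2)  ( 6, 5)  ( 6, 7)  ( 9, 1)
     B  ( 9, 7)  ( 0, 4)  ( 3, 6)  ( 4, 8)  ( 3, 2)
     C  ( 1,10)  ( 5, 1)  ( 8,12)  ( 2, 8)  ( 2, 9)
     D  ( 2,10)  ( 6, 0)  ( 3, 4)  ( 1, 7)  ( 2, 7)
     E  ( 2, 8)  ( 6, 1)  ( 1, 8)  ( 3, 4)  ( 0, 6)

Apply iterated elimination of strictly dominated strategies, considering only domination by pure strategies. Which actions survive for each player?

P2 drop Q (R beats it: A:5>2 B:6>4 C:12>1 D:4>0 E:8>1)
P1 drop D (A beats it: P:4>2 R:6>3 S:6>1 T:9>2)
P1 drop E (A beats it: P:4>2 R:6>1 S:6>3 T:9>0)
P2 drop T (P beats it: A:2>1 B:7>2 C:10>9)
P1→{A,B,C} P2→{P,R,S}

IESDS → P1:{A,B,C} P2:{P,R,S}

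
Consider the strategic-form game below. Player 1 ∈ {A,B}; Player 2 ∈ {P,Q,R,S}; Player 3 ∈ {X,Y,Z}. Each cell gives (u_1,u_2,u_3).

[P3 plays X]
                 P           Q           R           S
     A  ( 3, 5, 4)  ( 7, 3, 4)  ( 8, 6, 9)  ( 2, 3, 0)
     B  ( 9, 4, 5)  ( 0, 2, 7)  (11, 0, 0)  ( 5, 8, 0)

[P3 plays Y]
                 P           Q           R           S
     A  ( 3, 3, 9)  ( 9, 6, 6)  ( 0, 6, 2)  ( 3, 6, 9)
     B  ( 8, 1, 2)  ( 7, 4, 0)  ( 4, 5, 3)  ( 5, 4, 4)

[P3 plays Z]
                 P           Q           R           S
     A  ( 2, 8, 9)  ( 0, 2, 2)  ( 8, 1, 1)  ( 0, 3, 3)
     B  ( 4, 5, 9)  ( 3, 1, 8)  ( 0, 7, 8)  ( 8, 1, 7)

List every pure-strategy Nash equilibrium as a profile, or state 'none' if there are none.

Nash profiles: (A,Q,Y)

(A,P,X): not NE [P1→B gives 9>3; P2→R gives 6>5; P3→Z gives 9>4]
(A,P,Y): not NE [P1→B gives 8>3; P2→S gives 6>3]
(A,P,Z): not NE [P1→B gives 4>2]
(A,Q,X): not NE [P2→R gives 6>3; P3→Y gives 6>4]
(A,Q,Y): NE
(A,Q,Z): not NE [P1→B gives 3>0; P2→P gives 8>2; P3→Y gives 6>2]
(A,R,X): not NE [P1→B gives 11>8]
(A,R,Y): not NE [P1→B gives 4>0; P3→X gives 9>2]
(A,R,Z): not NE [P2→P gives 8>1; P3→X gives 9>1]
(A,S,X): not NE [P1→B gives 5>2; P2→R gives 6>3; P3→Y gives 9>0]
(A,S,Y): not NE [P1→B gives 5>3]
(A,S,Z): not NE [P1→B gives 8>0; P2→P gives 8>3; P3→Y gives 9>3]
(B,P,X): not NE [P2→S gives 8>4; P3→Z gives 9>5]
(B,P,Y): not NE [P2→R gives 5>1; P3→Z gives 9>2]
(B,P,Z): not NE [P2→R gives 7>5]
(B,Q,X): not NE [P1→A gives 7>0; P2→S gives 8>2; P3→Z gives 8>7]
(B,Q,Y): not NE [P1→A gives 9>7; P2→R gives 5>4; P3→Z gives 8>0]
(B,Q,Z): not NE [P2→R gives 7>1]
(B,R,X): not NE [P2→S gives 8>0; P3→Z gives 8>0]
(B,R,Y): not NE [P3→Z gives 8>3]
(B,R,Z): not NE [P1→A gives 8>0]
(B,S,X): not NE [P3→Z gives 7>0]
(B,S,Y): not NE [P2→R gives 5>4; P3→Z gives 7>4]
(B,S,Z): not NE [P2→R gives 7>1]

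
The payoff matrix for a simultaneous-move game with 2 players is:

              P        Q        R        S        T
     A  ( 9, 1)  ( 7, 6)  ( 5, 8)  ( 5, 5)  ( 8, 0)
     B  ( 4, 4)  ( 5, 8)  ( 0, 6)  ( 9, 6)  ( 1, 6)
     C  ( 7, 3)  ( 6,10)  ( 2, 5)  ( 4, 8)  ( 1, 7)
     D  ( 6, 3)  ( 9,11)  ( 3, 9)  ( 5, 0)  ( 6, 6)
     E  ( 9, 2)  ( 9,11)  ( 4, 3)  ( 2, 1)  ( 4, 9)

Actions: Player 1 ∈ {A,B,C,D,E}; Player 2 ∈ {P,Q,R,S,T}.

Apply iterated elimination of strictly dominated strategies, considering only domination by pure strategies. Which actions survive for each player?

P1 drop C (A beats it: P:9>7 Q:7>6 R:5>2 S:5>4 T:8>1)
P2 drop P (Q beats it: A:6>1 B:8>4 D:11>3 E:11>2)
P2 drop S (Q beats it: A:6>5 B:8>6 D:11>0 E:11>1)
P1 drop B (A beats it: Q:7>5 R:5>0 T:8>1)
P2 drop T (Q beats it: A:6>0 D:11>6 E:11>9)
P1→{A,D,E} P2→{Q,R}

Remaining: P1:{A,D,E} P2:{Q,R}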